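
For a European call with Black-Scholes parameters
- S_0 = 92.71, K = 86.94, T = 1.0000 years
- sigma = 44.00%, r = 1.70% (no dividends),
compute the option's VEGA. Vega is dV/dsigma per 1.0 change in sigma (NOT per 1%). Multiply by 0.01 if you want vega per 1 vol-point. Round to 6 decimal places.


d1 = 0.4046775365; d2 = -0.0353224635
phi(d1) = 0.3675777245; exp(-qT) = 1.0000000000; exp(-rT) = 0.9831436846
Vega = S * exp(-qT) * phi(d1) * sqrt(T) = 92.7100 * 1.0000000000 * 0.3675777245 * 1.0000000000 = 34.078131

Answer: Vega = 34.078131


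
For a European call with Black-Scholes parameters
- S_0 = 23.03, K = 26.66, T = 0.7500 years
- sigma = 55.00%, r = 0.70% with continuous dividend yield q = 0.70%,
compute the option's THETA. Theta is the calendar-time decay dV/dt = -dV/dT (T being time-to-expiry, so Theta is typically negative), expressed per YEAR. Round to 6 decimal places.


Answer: Theta = -2.873842

Derivation:
d1 = -0.0691331828; d2 = -0.5454471549
phi(d1) = 0.3979900668; exp(-qT) = 0.9947637572; exp(-rT) = 0.9947637572
Theta = -S*exp(-qT)*phi(d1)*sigma/(2*sqrt(T)) - r*K*exp(-rT)*N(d2) + q*S*exp(-qT)*N(d1)
N(d1) = 0.4724418041; N(d2) = 0.2927230081; sqrt(T) = 0.8660254038
Term 1 = -23.0300 * 0.9947637572 * 0.3979900668 * 0.5500 / (2 * 0.8660254038) = -2.8952641111
Term 2 = -0.0070 * 26.6600 * 0.9947637572 * 0.2927230081 = -0.0543419225
Term 3 = 0.0070 * 23.0300 * 0.9947637572 * 0.4724418041 = 0.0757635387
Theta = -2.8952641111 + (-0.0543419225) + (0.0757635387) = -2.873842


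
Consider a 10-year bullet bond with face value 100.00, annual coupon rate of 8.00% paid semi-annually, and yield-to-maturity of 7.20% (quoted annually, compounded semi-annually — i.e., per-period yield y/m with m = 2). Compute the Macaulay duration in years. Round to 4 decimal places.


Coupon per period c = face * coupon_rate / m = 4.000000
Periods per year m = 2; per-period yield y/m = 0.036000
Number of cashflows N = 20
Cashflows (t years, CF_t, discount factor 1/(1+y/m)^(m*t), PV):
  t = 0.5000: CF_t = 4.000000, DF = 0.965251, PV = 3.861004
  t = 1.0000: CF_t = 4.000000, DF = 0.931709, PV = 3.726838
  t = 1.5000: CF_t = 4.000000, DF = 0.899333, PV = 3.597334
  t = 2.0000: CF_t = 4.000000, DF = 0.868082, PV = 3.472330
  t = 2.5000: CF_t = 4.000000, DF = 0.837917, PV = 3.351670
  t = 3.0000: CF_t = 4.000000, DF = 0.808801, PV = 3.235202
  t = 3.5000: CF_t = 4.000000, DF = 0.780696, PV = 3.122782
  t = 4.0000: CF_t = 4.000000, DF = 0.753567, PV = 3.014269
  t = 4.5000: CF_t = 4.000000, DF = 0.727381, PV = 2.909526
  t = 5.0000: CF_t = 4.000000, DF = 0.702106, PV = 2.808422
  t = 5.5000: CF_t = 4.000000, DF = 0.677708, PV = 2.710832
  t = 6.0000: CF_t = 4.000000, DF = 0.654158, PV = 2.616634
  t = 6.5000: CF_t = 4.000000, DF = 0.631427, PV = 2.525708
  t = 7.0000: CF_t = 4.000000, DF = 0.609486, PV = 2.437942
  t = 7.5000: CF_t = 4.000000, DF = 0.588307, PV = 2.353226
  t = 8.0000: CF_t = 4.000000, DF = 0.567863, PV = 2.271454
  t = 8.5000: CF_t = 4.000000, DF = 0.548131, PV = 2.192523
  t = 9.0000: CF_t = 4.000000, DF = 0.529084, PV = 2.116335
  t = 9.5000: CF_t = 4.000000, DF = 0.510699, PV = 2.042794
  t = 10.0000: CF_t = 104.000000, DF = 0.492952, PV = 51.267039
Price P = sum_t PV_t = 105.633863
Macaulay numerator sum_t t * PV_t:
  t * PV_t at t = 0.5000: 1.930502
  t * PV_t at t = 1.0000: 3.726838
  t * PV_t at t = 1.5000: 5.396001
  t * PV_t at t = 2.0000: 6.944660
  t * PV_t at t = 2.5000: 8.379174
  t * PV_t at t = 3.0000: 9.705607
  t * PV_t at t = 3.5000: 10.929738
  t * PV_t at t = 4.0000: 12.057074
  t * PV_t at t = 4.5000: 13.092865
  t * PV_t at t = 5.0000: 14.042112
  t * PV_t at t = 5.5000: 14.909579
  t * PV_t at t = 6.0000: 15.699802
  t * PV_t at t = 6.5000: 16.417103
  t * PV_t at t = 7.0000: 17.065596
  t * PV_t at t = 7.5000: 17.649196
  t * PV_t at t = 8.0000: 18.171630
  t * PV_t at t = 8.5000: 18.636445
  t * PV_t at t = 9.0000: 19.047014
  t * PV_t at t = 9.5000: 19.406546
  t * PV_t at t = 10.0000: 512.670386
Macaulay duration D = (sum_t t * PV_t) / P = 755.877868 / 105.633863 = 7.155640

Answer: Macaulay duration = 7.1556 years


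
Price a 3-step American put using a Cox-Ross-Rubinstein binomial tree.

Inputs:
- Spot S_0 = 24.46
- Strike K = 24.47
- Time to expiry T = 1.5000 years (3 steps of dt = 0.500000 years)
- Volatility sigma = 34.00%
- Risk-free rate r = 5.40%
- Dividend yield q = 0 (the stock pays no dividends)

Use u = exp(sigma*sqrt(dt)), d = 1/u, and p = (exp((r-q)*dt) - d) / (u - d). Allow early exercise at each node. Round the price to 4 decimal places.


Answer: Price = V(0,0) = 3.4602

Derivation:
dt = T/N = 0.500000
u = exp(sigma*sqrt(dt)) = 1.271778; d = 1/u = 0.786300
p = (exp((r-q)*dt) - d) / (u - d) = 0.496557
Discount per step: exp(-r*dt) = 0.973361
Stock lattice S(k, i) with i counting down-moves:
  k=0: S(0,0) = 24.4600
  k=1: S(1,0) = 31.1077; S(1,1) = 19.2329
  k=2: S(2,0) = 39.5621; S(2,1) = 24.4600; S(2,2) = 15.1228
  k=3: S(3,0) = 50.3142; S(3,1) = 31.1077; S(3,2) = 19.2329; S(3,3) = 11.8911
Terminal payoffs V(N, i) = max(K - S_T, 0):
  V(3,0) = 0.000000; V(3,1) = 0.000000; V(3,2) = 5.237091; V(3,3) = 12.578900
Backward induction: V(k, i) = exp(-r*dt) * [p * V(k+1, i) + (1-p) * V(k+1, i+1)]; then take max(V_cont, immediate exercise) for American.
  V(2,0) = exp(-r*dt) * [p*0.000000 + (1-p)*0.000000] = 0.000000; exercise = 0.000000; V(2,0) = max -> 0.000000
  V(2,1) = exp(-r*dt) * [p*0.000000 + (1-p)*5.237091] = 2.566343; exercise = 0.010000; V(2,1) = max -> 2.566343
  V(2,2) = exp(-r*dt) * [p*5.237091 + (1-p)*12.578900] = 8.695305; exercise = 9.347155; V(2,2) = max -> 9.347155
  V(1,0) = exp(-r*dt) * [p*0.000000 + (1-p)*2.566343] = 1.257591; exercise = 0.000000; V(1,0) = max -> 1.257591
  V(1,1) = exp(-r*dt) * [p*2.566343 + (1-p)*9.347155] = 5.820795; exercise = 5.237091; V(1,1) = max -> 5.820795
  V(0,0) = exp(-r*dt) * [p*1.257591 + (1-p)*5.820795] = 3.460208; exercise = 0.010000; V(0,0) = max -> 3.460208


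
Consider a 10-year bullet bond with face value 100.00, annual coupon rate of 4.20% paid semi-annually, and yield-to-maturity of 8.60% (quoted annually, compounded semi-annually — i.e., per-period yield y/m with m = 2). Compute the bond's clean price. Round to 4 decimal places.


Answer: Price = 70.8801

Derivation:
Coupon per period c = face * coupon_rate / m = 2.100000
Periods per year m = 2; per-period yield y/m = 0.043000
Number of cashflows N = 20
Cashflows (t years, CF_t, discount factor 1/(1+y/m)^(m*t), PV):
  t = 0.5000: CF_t = 2.100000, DF = 0.958773, PV = 2.013423
  t = 1.0000: CF_t = 2.100000, DF = 0.919245, PV = 1.930415
  t = 1.5000: CF_t = 2.100000, DF = 0.881347, PV = 1.850829
  t = 2.0000: CF_t = 2.100000, DF = 0.845012, PV = 1.774525
  t = 2.5000: CF_t = 2.100000, DF = 0.810174, PV = 1.701366
  t = 3.0000: CF_t = 2.100000, DF = 0.776773, PV = 1.631223
  t = 3.5000: CF_t = 2.100000, DF = 0.744749, PV = 1.563973
  t = 4.0000: CF_t = 2.100000, DF = 0.714045, PV = 1.499494
  t = 4.5000: CF_t = 2.100000, DF = 0.684607, PV = 1.437674
  t = 5.0000: CF_t = 2.100000, DF = 0.656382, PV = 1.378403
  t = 5.5000: CF_t = 2.100000, DF = 0.629322, PV = 1.321575
  t = 6.0000: CF_t = 2.100000, DF = 0.603376, PV = 1.267090
  t = 6.5000: CF_t = 2.100000, DF = 0.578501, PV = 1.214852
  t = 7.0000: CF_t = 2.100000, DF = 0.554651, PV = 1.164767
  t = 7.5000: CF_t = 2.100000, DF = 0.531784, PV = 1.116747
  t = 8.0000: CF_t = 2.100000, DF = 0.509860, PV = 1.070706
  t = 8.5000: CF_t = 2.100000, DF = 0.488840, PV = 1.026564
  t = 9.0000: CF_t = 2.100000, DF = 0.468687, PV = 0.984242
  t = 9.5000: CF_t = 2.100000, DF = 0.449364, PV = 0.943664
  t = 10.0000: CF_t = 102.100000, DF = 0.430838, PV = 43.988543
Price P = sum_t PV_t = 70.880075


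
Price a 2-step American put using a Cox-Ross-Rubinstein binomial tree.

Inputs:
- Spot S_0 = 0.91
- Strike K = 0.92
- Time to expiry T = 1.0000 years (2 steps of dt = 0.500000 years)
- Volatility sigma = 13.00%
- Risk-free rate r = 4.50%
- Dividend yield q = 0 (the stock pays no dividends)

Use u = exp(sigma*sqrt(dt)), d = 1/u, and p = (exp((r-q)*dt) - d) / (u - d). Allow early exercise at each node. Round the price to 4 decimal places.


dt = T/N = 0.500000
u = exp(sigma*sqrt(dt)) = 1.096281; d = 1/u = 0.912175
p = (exp((r-q)*dt) - d) / (u - d) = 0.600632
Discount per step: exp(-r*dt) = 0.977751
Stock lattice S(k, i) with i counting down-moves:
  k=0: S(0,0) = 0.9100
  k=1: S(1,0) = 0.9976; S(1,1) = 0.8301
  k=2: S(2,0) = 1.0937; S(2,1) = 0.9100; S(2,2) = 0.7572
Terminal payoffs V(N, i) = max(K - S_T, 0):
  V(2,0) = 0.000000; V(2,1) = 0.010000; V(2,2) = 0.162823
Backward induction: V(k, i) = exp(-r*dt) * [p * V(k+1, i) + (1-p) * V(k+1, i+1)]; then take max(V_cont, immediate exercise) for American.
  V(1,0) = exp(-r*dt) * [p*0.000000 + (1-p)*0.010000] = 0.003905; exercise = 0.000000; V(1,0) = max -> 0.003905
  V(1,1) = exp(-r*dt) * [p*0.010000 + (1-p)*0.162823] = 0.069452; exercise = 0.089921; V(1,1) = max -> 0.089921
  V(0,0) = exp(-r*dt) * [p*0.003905 + (1-p)*0.089921] = 0.037406; exercise = 0.010000; V(0,0) = max -> 0.037406

Answer: Price = V(0,0) = 0.0374


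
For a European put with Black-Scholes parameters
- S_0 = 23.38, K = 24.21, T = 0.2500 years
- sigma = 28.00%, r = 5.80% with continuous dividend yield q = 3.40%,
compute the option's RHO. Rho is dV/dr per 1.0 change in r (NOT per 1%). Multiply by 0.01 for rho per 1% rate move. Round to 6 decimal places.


d1 = -0.1363201065; d2 = -0.2763201065
phi(d1) = 0.3952526418; exp(-qT) = 0.9915360229; exp(-rT) = 0.9856046187
N(-d2) = 0.6088488929
Rho = -K*T*exp(-rT)*N(-d2) = -24.2100 * 0.2500 * 0.9856046187 * 0.6088488929 = -3.632010

Answer: Rho = -3.632010


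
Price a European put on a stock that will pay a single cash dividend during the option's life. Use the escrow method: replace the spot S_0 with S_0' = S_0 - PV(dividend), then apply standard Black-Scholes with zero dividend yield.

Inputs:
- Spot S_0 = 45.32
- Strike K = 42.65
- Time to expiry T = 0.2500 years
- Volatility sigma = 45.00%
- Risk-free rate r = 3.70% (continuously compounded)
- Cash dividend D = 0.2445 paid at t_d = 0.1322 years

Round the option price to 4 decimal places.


Answer: Price = 2.6610

Derivation:
PV(D) = D * exp(-r * t_d) = 0.2445 * 0.99512054 = 0.24330697
S_0' = S_0 - PV(D) = 45.3200 - 0.24330697 = 45.07669303
d1 = (ln(S_0'/K) + (r + sigma^2/2)*T) / (sigma*sqrt(T)) = 0.39955802
d2 = d1 - sigma*sqrt(T) = 0.17455802
exp(-rT) = 0.99079265
N(-d1) = 0.34474104; N(-d2) = 0.43071347
P = K * exp(-rT) * N(-d2) - S_0' * N(-d1) = 42.6500 * 0.99079265 * 0.43071347 - 45.07669303 * 0.34474104 = 2.6610


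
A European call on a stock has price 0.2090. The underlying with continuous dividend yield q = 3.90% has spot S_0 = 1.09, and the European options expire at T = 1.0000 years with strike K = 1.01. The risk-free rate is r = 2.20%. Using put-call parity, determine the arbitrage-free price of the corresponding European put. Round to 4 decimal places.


Put-call parity: C - P = S_0 * exp(-qT) - K * exp(-rT).
S_0 * exp(-qT) = 1.0900 * 0.96175071 = 1.04830827
K * exp(-rT) = 1.0100 * 0.97824024 = 0.98802264
P = C - S*exp(-qT) + K*exp(-rT)
P = 0.2090 - 1.04830827 + 0.98802264 = 0.1487

Answer: Put price = 0.1487


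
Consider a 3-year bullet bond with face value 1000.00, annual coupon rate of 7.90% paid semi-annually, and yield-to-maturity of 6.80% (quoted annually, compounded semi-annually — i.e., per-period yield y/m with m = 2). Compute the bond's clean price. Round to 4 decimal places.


Coupon per period c = face * coupon_rate / m = 39.500000
Periods per year m = 2; per-period yield y/m = 0.034000
Number of cashflows N = 6
Cashflows (t years, CF_t, discount factor 1/(1+y/m)^(m*t), PV):
  t = 0.5000: CF_t = 39.500000, DF = 0.967118, PV = 38.201161
  t = 1.0000: CF_t = 39.500000, DF = 0.935317, PV = 36.945030
  t = 1.5000: CF_t = 39.500000, DF = 0.904562, PV = 35.730203
  t = 2.0000: CF_t = 39.500000, DF = 0.874818, PV = 34.555322
  t = 2.5000: CF_t = 39.500000, DF = 0.846052, PV = 33.419073
  t = 3.0000: CF_t = 1039.500000, DF = 0.818233, PV = 850.552766
Price P = sum_t PV_t = 1029.403553

Answer: Price = 1029.4036


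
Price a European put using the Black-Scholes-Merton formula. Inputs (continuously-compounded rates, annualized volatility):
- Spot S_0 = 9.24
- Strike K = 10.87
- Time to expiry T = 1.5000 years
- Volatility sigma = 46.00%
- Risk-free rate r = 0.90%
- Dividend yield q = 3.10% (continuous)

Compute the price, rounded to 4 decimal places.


Answer: Price = 3.2450

Derivation:
d1 = (ln(S/K) + (r - q + 0.5*sigma^2) * T) / (sigma * sqrt(T)) = -0.06525727
d2 = d1 - sigma * sqrt(T) = -0.62863992
exp(-rT) = 0.98659072; exp(-qT) = 0.95456456
P = K * exp(-rT) * N(-d2) - S_0 * exp(-qT) * N(-d1)
N(-d1) = 0.52601542; N(-d2) = 0.73520759
P = 10.8700 * 0.98659072 * 0.73520759 - 9.2400 * 0.95456456 * 0.52601542 = 3.2450


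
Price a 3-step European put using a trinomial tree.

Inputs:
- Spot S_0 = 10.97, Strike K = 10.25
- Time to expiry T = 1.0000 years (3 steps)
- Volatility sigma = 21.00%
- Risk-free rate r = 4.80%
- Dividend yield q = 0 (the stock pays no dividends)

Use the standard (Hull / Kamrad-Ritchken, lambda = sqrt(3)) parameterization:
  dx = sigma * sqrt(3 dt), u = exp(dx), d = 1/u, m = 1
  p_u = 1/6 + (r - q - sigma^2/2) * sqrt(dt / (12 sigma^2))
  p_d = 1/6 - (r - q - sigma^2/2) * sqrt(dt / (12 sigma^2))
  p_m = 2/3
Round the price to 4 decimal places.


Answer: Price = V(0,0) = 0.4044

Derivation:
dt = T/N = 0.333333; dx = sigma*sqrt(3*dt) = 0.210000
u = exp(dx) = 1.233678; d = 1/u = 0.810584
p_u = 0.187262, p_m = 0.666667, p_d = 0.146071
Discount per step: exp(-r*dt) = 0.984127
Stock lattice S(k, j) with j the centered position index:
  k=0: S(0,+0) = 10.9700
  k=1: S(1,-1) = 8.8921; S(1,+0) = 10.9700; S(1,+1) = 13.5334
  k=2: S(2,-2) = 7.2078; S(2,-1) = 8.8921; S(2,+0) = 10.9700; S(2,+1) = 13.5334; S(2,+2) = 16.6959
  k=3: S(3,-3) = 5.8425; S(3,-2) = 7.2078; S(3,-1) = 8.8921; S(3,+0) = 10.9700; S(3,+1) = 13.5334; S(3,+2) = 16.6959; S(3,+3) = 20.5974
Terminal payoffs V(N, j) = max(K - S_T, 0):
  V(3,-3) = 4.407468; V(3,-2) = 3.042196; V(3,-1) = 1.357891; V(3,+0) = 0.000000; V(3,+1) = 0.000000; V(3,+2) = 0.000000; V(3,+3) = 0.000000
Backward induction: V(k, j) = exp(-r*dt) * [p_u * V(k+1, j+1) + p_m * V(k+1, j) + p_d * V(k+1, j-1)]
  V(2,-2) = exp(-r*dt) * [p_u*1.357891 + p_m*3.042196 + p_d*4.407468] = 2.879770
  V(2,-1) = exp(-r*dt) * [p_u*0.000000 + p_m*1.357891 + p_d*3.042196] = 1.328216
  V(2,+0) = exp(-r*dt) * [p_u*0.000000 + p_m*0.000000 + p_d*1.357891] = 0.195201
  V(2,+1) = exp(-r*dt) * [p_u*0.000000 + p_m*0.000000 + p_d*0.000000] = 0.000000
  V(2,+2) = exp(-r*dt) * [p_u*0.000000 + p_m*0.000000 + p_d*0.000000] = 0.000000
  V(1,-1) = exp(-r*dt) * [p_u*0.195201 + p_m*1.328216 + p_d*2.879770] = 1.321371
  V(1,+0) = exp(-r*dt) * [p_u*0.000000 + p_m*0.195201 + p_d*1.328216] = 0.319003
  V(1,+1) = exp(-r*dt) * [p_u*0.000000 + p_m*0.000000 + p_d*0.195201] = 0.028061
  V(0,+0) = exp(-r*dt) * [p_u*0.028061 + p_m*0.319003 + p_d*1.321371] = 0.404415


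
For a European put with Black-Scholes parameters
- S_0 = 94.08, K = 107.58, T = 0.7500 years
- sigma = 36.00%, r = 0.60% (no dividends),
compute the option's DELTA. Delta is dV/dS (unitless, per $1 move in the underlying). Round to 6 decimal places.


Answer: Delta = -0.602481

Derivation:
d1 = -0.2597732133; d2 = -0.5715423587
phi(d1) = 0.3857061016; exp(-qT) = 1.0000000000; exp(-rT) = 0.9955101098
N(-d1) = 0.6024806428
Delta = -exp(-qT) * N(-d1) = -1.0000000000 * 0.6024806428 = -0.602481


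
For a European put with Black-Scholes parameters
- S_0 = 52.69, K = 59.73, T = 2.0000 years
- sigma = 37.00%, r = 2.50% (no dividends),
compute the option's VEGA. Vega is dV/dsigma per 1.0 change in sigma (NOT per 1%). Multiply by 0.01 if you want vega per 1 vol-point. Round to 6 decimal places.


d1 = 0.1175159440; d2 = -0.4057430741
phi(d1) = 0.3961970733; exp(-qT) = 1.0000000000; exp(-rT) = 0.9512294245
Vega = S * exp(-qT) * phi(d1) * sqrt(T) = 52.6900 * 1.0000000000 * 0.3961970733 * 1.4142135624 = 29.522590

Answer: Vega = 29.522590


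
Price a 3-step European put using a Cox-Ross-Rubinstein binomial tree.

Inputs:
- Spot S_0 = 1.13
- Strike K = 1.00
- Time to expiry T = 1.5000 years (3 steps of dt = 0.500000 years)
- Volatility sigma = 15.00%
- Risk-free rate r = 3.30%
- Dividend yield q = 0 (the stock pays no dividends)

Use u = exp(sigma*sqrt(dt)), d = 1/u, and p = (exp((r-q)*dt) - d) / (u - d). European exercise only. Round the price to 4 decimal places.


Answer: Price = V(0,0) = 0.0153

Derivation:
dt = T/N = 0.500000
u = exp(sigma*sqrt(dt)) = 1.111895; d = 1/u = 0.899365
p = (exp((r-q)*dt) - d) / (u - d) = 0.551788
Discount per step: exp(-r*dt) = 0.983635
Stock lattice S(k, i) with i counting down-moves:
  k=0: S(0,0) = 1.1300
  k=1: S(1,0) = 1.2564; S(1,1) = 1.0163
  k=2: S(2,0) = 1.3970; S(2,1) = 1.1300; S(2,2) = 0.9140
  k=3: S(3,0) = 1.5534; S(3,1) = 1.2564; S(3,2) = 1.0163; S(3,3) = 0.8220
Terminal payoffs V(N, i) = max(K - S_T, 0):
  V(3,0) = 0.000000; V(3,1) = 0.000000; V(3,2) = 0.000000; V(3,3) = 0.177972
Backward induction: V(k, i) = exp(-r*dt) * [p * V(k+1, i) + (1-p) * V(k+1, i+1)].
  V(2,0) = exp(-r*dt) * [p*0.000000 + (1-p)*0.000000] = 0.000000
  V(2,1) = exp(-r*dt) * [p*0.000000 + (1-p)*0.000000] = 0.000000
  V(2,2) = exp(-r*dt) * [p*0.000000 + (1-p)*0.177972] = 0.078464
  V(1,0) = exp(-r*dt) * [p*0.000000 + (1-p)*0.000000] = 0.000000
  V(1,1) = exp(-r*dt) * [p*0.000000 + (1-p)*0.078464] = 0.034593
  V(0,0) = exp(-r*dt) * [p*0.000000 + (1-p)*0.034593] = 0.015251


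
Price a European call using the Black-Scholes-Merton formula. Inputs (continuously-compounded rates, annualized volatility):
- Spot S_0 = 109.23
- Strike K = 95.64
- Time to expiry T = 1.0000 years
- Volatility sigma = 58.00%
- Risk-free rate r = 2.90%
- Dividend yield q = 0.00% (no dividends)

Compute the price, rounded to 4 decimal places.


Answer: Price = 32.0892

Derivation:
d1 = (ln(S/K) + (r - q + 0.5*sigma^2) * T) / (sigma * sqrt(T)) = 0.56907691
d2 = d1 - sigma * sqrt(T) = -0.01092309
exp(-rT) = 0.97141646; exp(-qT) = 1.00000000
C = S_0 * exp(-qT) * N(d1) - K * exp(-rT) * N(d2)
N(d1) = 0.71534803; N(d2) = 0.49564240
C = 109.2300 * 1.00000000 * 0.71534803 - 95.6400 * 0.97141646 * 0.49564240 = 32.0892


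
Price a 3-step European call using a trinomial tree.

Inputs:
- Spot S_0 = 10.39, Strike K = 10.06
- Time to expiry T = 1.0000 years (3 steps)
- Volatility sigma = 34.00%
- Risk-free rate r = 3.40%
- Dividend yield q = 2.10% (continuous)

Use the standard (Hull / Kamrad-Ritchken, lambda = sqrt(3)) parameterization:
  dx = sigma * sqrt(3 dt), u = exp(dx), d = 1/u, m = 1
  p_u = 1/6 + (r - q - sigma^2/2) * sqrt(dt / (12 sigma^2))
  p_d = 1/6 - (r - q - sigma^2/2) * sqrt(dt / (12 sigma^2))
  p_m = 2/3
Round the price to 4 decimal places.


dt = T/N = 0.333333; dx = sigma*sqrt(3*dt) = 0.340000
u = exp(dx) = 1.404948; d = 1/u = 0.711770
p_u = 0.144706, p_m = 0.666667, p_d = 0.188627
Discount per step: exp(-r*dt) = 0.988731
Stock lattice S(k, j) with j the centered position index:
  k=0: S(0,+0) = 10.3900
  k=1: S(1,-1) = 7.3953; S(1,+0) = 10.3900; S(1,+1) = 14.5974
  k=2: S(2,-2) = 5.2638; S(2,-1) = 7.3953; S(2,+0) = 10.3900; S(2,+1) = 14.5974; S(2,+2) = 20.5086
  k=3: S(3,-3) = 3.7466; S(3,-2) = 5.2638; S(3,-1) = 7.3953; S(3,+0) = 10.3900; S(3,+1) = 14.5974; S(3,+2) = 20.5086; S(3,+3) = 28.8135
Terminal payoffs V(N, j) = max(S_T - K, 0):
  V(3,-3) = 0.000000; V(3,-2) = 0.000000; V(3,-1) = 0.000000; V(3,+0) = 0.330000; V(3,+1) = 4.537405; V(3,+2) = 10.448590; V(3,+3) = 18.753494
Backward induction: V(k, j) = exp(-r*dt) * [p_u * V(k+1, j+1) + p_m * V(k+1, j) + p_d * V(k+1, j-1)]
  V(2,-2) = exp(-r*dt) * [p_u*0.000000 + p_m*0.000000 + p_d*0.000000] = 0.000000
  V(2,-1) = exp(-r*dt) * [p_u*0.330000 + p_m*0.000000 + p_d*0.000000] = 0.047215
  V(2,+0) = exp(-r*dt) * [p_u*4.537405 + p_m*0.330000 + p_d*0.000000] = 0.866711
  V(2,+1) = exp(-r*dt) * [p_u*10.448590 + p_m*4.537405 + p_d*0.330000] = 4.547327
  V(2,+2) = exp(-r*dt) * [p_u*18.753494 + p_m*10.448590 + p_d*4.537405] = 10.416620
  V(1,-1) = exp(-r*dt) * [p_u*0.866711 + p_m*0.047215 + p_d*0.000000] = 0.155127
  V(1,+0) = exp(-r*dt) * [p_u*4.547327 + p_m*0.866711 + p_d*0.047215] = 1.230711
  V(1,+1) = exp(-r*dt) * [p_u*10.416620 + p_m*4.547327 + p_d*0.866711] = 4.649390
  V(0,+0) = exp(-r*dt) * [p_u*4.649390 + p_m*1.230711 + p_d*0.155127] = 1.505371

Answer: Price = V(0,0) = 1.5054


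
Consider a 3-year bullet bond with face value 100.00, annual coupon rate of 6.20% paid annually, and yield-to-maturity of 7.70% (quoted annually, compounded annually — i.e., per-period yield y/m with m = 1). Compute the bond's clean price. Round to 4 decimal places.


Answer: Price = 96.1133

Derivation:
Coupon per period c = face * coupon_rate / m = 6.200000
Periods per year m = 1; per-period yield y/m = 0.077000
Number of cashflows N = 3
Cashflows (t years, CF_t, discount factor 1/(1+y/m)^(m*t), PV):
  t = 1.0000: CF_t = 6.200000, DF = 0.928505, PV = 5.756732
  t = 2.0000: CF_t = 6.200000, DF = 0.862122, PV = 5.345155
  t = 3.0000: CF_t = 106.200000, DF = 0.800484, PV = 85.011447
Price P = sum_t PV_t = 96.113333


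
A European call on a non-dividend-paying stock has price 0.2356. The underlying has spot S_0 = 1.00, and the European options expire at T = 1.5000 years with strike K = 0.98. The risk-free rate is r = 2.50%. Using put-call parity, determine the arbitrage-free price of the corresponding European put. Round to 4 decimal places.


Put-call parity: C - P = S_0 * exp(-qT) - K * exp(-rT).
S_0 * exp(-qT) = 1.0000 * 1.00000000 = 1.00000000
K * exp(-rT) = 0.9800 * 0.96319442 = 0.94393053
P = C - S*exp(-qT) + K*exp(-rT)
P = 0.2356 - 1.00000000 + 0.94393053 = 0.1795

Answer: Put price = 0.1795


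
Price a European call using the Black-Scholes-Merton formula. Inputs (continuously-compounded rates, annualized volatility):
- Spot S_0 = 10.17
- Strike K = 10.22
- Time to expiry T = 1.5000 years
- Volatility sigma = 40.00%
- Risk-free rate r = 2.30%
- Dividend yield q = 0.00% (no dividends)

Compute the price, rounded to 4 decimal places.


d1 = (ln(S/K) + (r - q + 0.5*sigma^2) * T) / (sigma * sqrt(T)) = 0.30536079
d2 = d1 - sigma * sqrt(T) = -0.18453716
exp(-rT) = 0.96608834; exp(-qT) = 1.00000000
C = S_0 * exp(-qT) * N(d1) - K * exp(-rT) * N(d2)
N(d1) = 0.61995431; N(d2) = 0.42679604
C = 10.1700 * 1.00000000 * 0.61995431 - 10.2200 * 0.96608834 * 0.42679604 = 2.0910

Answer: Price = 2.0910


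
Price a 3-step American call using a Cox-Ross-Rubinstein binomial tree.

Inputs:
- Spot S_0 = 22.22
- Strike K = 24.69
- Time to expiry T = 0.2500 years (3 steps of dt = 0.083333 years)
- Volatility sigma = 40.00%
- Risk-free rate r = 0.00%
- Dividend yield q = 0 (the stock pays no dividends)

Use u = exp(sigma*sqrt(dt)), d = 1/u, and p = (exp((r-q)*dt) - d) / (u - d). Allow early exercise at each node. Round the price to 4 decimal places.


dt = T/N = 0.083333
u = exp(sigma*sqrt(dt)) = 1.122401; d = 1/u = 0.890947
p = (exp((r-q)*dt) - d) / (u - d) = 0.471165
Discount per step: exp(-r*dt) = 1.000000
Stock lattice S(k, i) with i counting down-moves:
  k=0: S(0,0) = 22.2200
  k=1: S(1,0) = 24.9397; S(1,1) = 19.7968
  k=2: S(2,0) = 27.9924; S(2,1) = 22.2200; S(2,2) = 17.6379
  k=3: S(3,0) = 31.4187; S(3,1) = 24.9397; S(3,2) = 19.7968; S(3,3) = 15.7145
Terminal payoffs V(N, i) = max(S_T - K, 0):
  V(3,0) = 6.728690; V(3,1) = 0.249748; V(3,2) = 0.000000; V(3,3) = 0.000000
Backward induction: V(k, i) = exp(-r*dt) * [p * V(k+1, i) + (1-p) * V(k+1, i+1)]; then take max(V_cont, immediate exercise) for American.
  V(2,0) = exp(-r*dt) * [p*6.728690 + (1-p)*0.249748] = 3.302396; exercise = 3.302396; V(2,0) = max -> 3.302396
  V(2,1) = exp(-r*dt) * [p*0.249748 + (1-p)*0.000000] = 0.117672; exercise = 0.000000; V(2,1) = max -> 0.117672
  V(2,2) = exp(-r*dt) * [p*0.000000 + (1-p)*0.000000] = 0.000000; exercise = 0.000000; V(2,2) = max -> 0.000000
  V(1,0) = exp(-r*dt) * [p*3.302396 + (1-p)*0.117672] = 1.618201; exercise = 0.249748; V(1,0) = max -> 1.618201
  V(1,1) = exp(-r*dt) * [p*0.117672 + (1-p)*0.000000] = 0.055443; exercise = 0.000000; V(1,1) = max -> 0.055443
  V(0,0) = exp(-r*dt) * [p*1.618201 + (1-p)*0.055443] = 0.791759; exercise = 0.000000; V(0,0) = max -> 0.791759

Answer: Price = V(0,0) = 0.7918


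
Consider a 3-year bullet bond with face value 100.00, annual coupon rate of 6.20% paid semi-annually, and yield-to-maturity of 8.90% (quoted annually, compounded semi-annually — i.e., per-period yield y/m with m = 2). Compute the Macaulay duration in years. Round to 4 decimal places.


Answer: Macaulay duration = 2.7739 years

Derivation:
Coupon per period c = face * coupon_rate / m = 3.100000
Periods per year m = 2; per-period yield y/m = 0.044500
Number of cashflows N = 6
Cashflows (t years, CF_t, discount factor 1/(1+y/m)^(m*t), PV):
  t = 0.5000: CF_t = 3.100000, DF = 0.957396, PV = 2.967927
  t = 1.0000: CF_t = 3.100000, DF = 0.916607, PV = 2.841481
  t = 1.5000: CF_t = 3.100000, DF = 0.877556, PV = 2.720423
  t = 2.0000: CF_t = 3.100000, DF = 0.840168, PV = 2.604521
  t = 2.5000: CF_t = 3.100000, DF = 0.804374, PV = 2.493558
  t = 3.0000: CF_t = 103.100000, DF = 0.770104, PV = 79.397714
Price P = sum_t PV_t = 93.025625
Macaulay numerator sum_t t * PV_t:
  t * PV_t at t = 0.5000: 1.483964
  t * PV_t at t = 1.0000: 2.841481
  t * PV_t at t = 1.5000: 4.080634
  t * PV_t at t = 2.0000: 5.209043
  t * PV_t at t = 2.5000: 6.233895
  t * PV_t at t = 3.0000: 238.193142
Macaulay duration D = (sum_t t * PV_t) / P = 258.042159 / 93.025625 = 2.773883


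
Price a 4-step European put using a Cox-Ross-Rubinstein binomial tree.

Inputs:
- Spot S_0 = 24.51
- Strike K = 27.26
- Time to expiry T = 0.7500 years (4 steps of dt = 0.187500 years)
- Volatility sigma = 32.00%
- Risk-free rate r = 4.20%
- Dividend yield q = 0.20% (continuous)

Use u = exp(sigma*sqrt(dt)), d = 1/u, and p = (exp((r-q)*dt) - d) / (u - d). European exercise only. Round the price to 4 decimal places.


Answer: Price = V(0,0) = 4.0124

Derivation:
dt = T/N = 0.187500
u = exp(sigma*sqrt(dt)) = 1.148623; d = 1/u = 0.870607
p = (exp((r-q)*dt) - d) / (u - d) = 0.492493
Discount per step: exp(-r*dt) = 0.992156
Stock lattice S(k, i) with i counting down-moves:
  k=0: S(0,0) = 24.5100
  k=1: S(1,0) = 28.1528; S(1,1) = 21.3386
  k=2: S(2,0) = 32.3369; S(2,1) = 24.5100; S(2,2) = 18.5775
  k=3: S(3,0) = 37.1429; S(3,1) = 28.1528; S(3,2) = 21.3386; S(3,3) = 16.1737
  k=4: S(4,0) = 42.6632; S(4,1) = 32.3369; S(4,2) = 24.5100; S(4,3) = 18.5775; S(4,4) = 14.0810
Terminal payoffs V(N, i) = max(K - S_T, 0):
  V(4,0) = 0.000000; V(4,1) = 0.000000; V(4,2) = 2.750000; V(4,3) = 8.682465; V(4,4) = 13.179020
Backward induction: V(k, i) = exp(-r*dt) * [p * V(k+1, i) + (1-p) * V(k+1, i+1)].
  V(3,0) = exp(-r*dt) * [p*0.000000 + (1-p)*0.000000] = 0.000000
  V(3,1) = exp(-r*dt) * [p*0.000000 + (1-p)*2.750000] = 1.384698
  V(3,2) = exp(-r*dt) * [p*2.750000 + (1-p)*8.682465] = 5.715582
  V(3,3) = exp(-r*dt) * [p*8.682465 + (1-p)*13.179020] = 10.878494
  V(2,0) = exp(-r*dt) * [p*0.000000 + (1-p)*1.384698] = 0.697232
  V(2,1) = exp(-r*dt) * [p*1.384698 + (1-p)*5.715582] = 3.554551
  V(2,2) = exp(-r*dt) * [p*5.715582 + (1-p)*10.878494] = 8.270411
  V(1,0) = exp(-r*dt) * [p*0.697232 + (1-p)*3.554551] = 2.130499
  V(1,1) = exp(-r*dt) * [p*3.554551 + (1-p)*8.270411] = 5.901229
  V(0,0) = exp(-r*dt) * [p*2.130499 + (1-p)*5.901229] = 4.012449


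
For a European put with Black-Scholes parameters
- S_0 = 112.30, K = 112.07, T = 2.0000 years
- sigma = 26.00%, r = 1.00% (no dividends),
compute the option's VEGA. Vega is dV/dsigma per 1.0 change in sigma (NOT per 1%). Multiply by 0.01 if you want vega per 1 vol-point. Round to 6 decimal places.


d1 = 0.2438163624; d2 = -0.1238791638
phi(d1) = 0.3872589290; exp(-qT) = 1.0000000000; exp(-rT) = 0.9801986733
Vega = S * exp(-qT) * phi(d1) * sqrt(T) = 112.3000 * 1.0000000000 * 0.3872589290 * 1.4142135624 = 61.502985

Answer: Vega = 61.502985


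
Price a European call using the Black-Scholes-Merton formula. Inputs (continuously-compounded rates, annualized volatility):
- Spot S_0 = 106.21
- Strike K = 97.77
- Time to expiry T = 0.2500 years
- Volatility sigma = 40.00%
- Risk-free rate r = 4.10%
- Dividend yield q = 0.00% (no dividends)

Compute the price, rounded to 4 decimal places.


Answer: Price = 13.6588

Derivation:
d1 = (ln(S/K) + (r - q + 0.5*sigma^2) * T) / (sigma * sqrt(T)) = 0.56525242
d2 = d1 - sigma * sqrt(T) = 0.36525242
exp(-rT) = 0.98980235; exp(-qT) = 1.00000000
C = S_0 * exp(-qT) * N(d1) - K * exp(-rT) * N(d2)
N(d1) = 0.71404896; N(d2) = 0.64253851
C = 106.2100 * 1.00000000 * 0.71404896 - 97.7700 * 0.98980235 * 0.64253851 = 13.6588


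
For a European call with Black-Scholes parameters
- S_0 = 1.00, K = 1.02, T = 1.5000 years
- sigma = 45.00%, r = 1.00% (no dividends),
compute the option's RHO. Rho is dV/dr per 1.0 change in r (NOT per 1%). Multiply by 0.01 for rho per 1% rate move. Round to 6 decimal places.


d1 = 0.2668535321; d2 = -0.2842816600
phi(d1) = 0.3849876832; exp(-qT) = 1.0000000000; exp(-rT) = 0.9851119396
N(d2) = 0.3880972699
Rho = K*T*exp(-rT)*N(d2) = 1.0200 * 1.5000 * 0.9851119396 * 0.3880972699 = 0.584948

Answer: Rho = 0.584948


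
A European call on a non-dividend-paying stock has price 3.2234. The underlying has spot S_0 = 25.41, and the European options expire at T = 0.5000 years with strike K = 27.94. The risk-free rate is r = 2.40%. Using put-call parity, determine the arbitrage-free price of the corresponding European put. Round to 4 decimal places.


Put-call parity: C - P = S_0 * exp(-qT) - K * exp(-rT).
S_0 * exp(-qT) = 25.4100 * 1.00000000 = 25.41000000
K * exp(-rT) = 27.9400 * 0.98807171 = 27.60672366
P = C - S*exp(-qT) + K*exp(-rT)
P = 3.2234 - 25.41000000 + 27.60672366 = 5.4201

Answer: Put price = 5.4201


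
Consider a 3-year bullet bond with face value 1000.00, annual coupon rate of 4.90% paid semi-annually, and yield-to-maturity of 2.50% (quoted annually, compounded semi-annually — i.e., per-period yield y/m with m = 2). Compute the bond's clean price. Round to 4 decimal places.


Coupon per period c = face * coupon_rate / m = 24.500000
Periods per year m = 2; per-period yield y/m = 0.012500
Number of cashflows N = 6
Cashflows (t years, CF_t, discount factor 1/(1+y/m)^(m*t), PV):
  t = 0.5000: CF_t = 24.500000, DF = 0.987654, PV = 24.197531
  t = 1.0000: CF_t = 24.500000, DF = 0.975461, PV = 23.898796
  t = 1.5000: CF_t = 24.500000, DF = 0.963418, PV = 23.603749
  t = 2.0000: CF_t = 24.500000, DF = 0.951524, PV = 23.312345
  t = 2.5000: CF_t = 24.500000, DF = 0.939777, PV = 23.024538
  t = 3.0000: CF_t = 1024.500000, DF = 0.928175, PV = 950.915160
Price P = sum_t PV_t = 1068.952119

Answer: Price = 1068.9521


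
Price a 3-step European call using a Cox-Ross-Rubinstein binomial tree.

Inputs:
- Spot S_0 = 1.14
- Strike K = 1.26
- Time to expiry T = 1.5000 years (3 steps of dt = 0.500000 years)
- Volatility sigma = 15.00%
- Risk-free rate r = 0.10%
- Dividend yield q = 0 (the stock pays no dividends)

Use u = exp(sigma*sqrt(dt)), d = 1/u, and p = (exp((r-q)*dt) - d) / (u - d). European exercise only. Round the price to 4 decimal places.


dt = T/N = 0.500000
u = exp(sigma*sqrt(dt)) = 1.111895; d = 1/u = 0.899365
p = (exp((r-q)*dt) - d) / (u - d) = 0.475862
Discount per step: exp(-r*dt) = 0.999500
Stock lattice S(k, i) with i counting down-moves:
  k=0: S(0,0) = 1.1400
  k=1: S(1,0) = 1.2676; S(1,1) = 1.0253
  k=2: S(2,0) = 1.4094; S(2,1) = 1.1400; S(2,2) = 0.9221
  k=3: S(3,0) = 1.5671; S(3,1) = 1.2676; S(3,2) = 1.0253; S(3,3) = 0.8293
Terminal payoffs V(N, i) = max(S_T - K, 0):
  V(3,0) = 0.307099; V(3,1) = 0.007561; V(3,2) = 0.000000; V(3,3) = 0.000000
Backward induction: V(k, i) = exp(-r*dt) * [p * V(k+1, i) + (1-p) * V(k+1, i+1)].
  V(2,0) = exp(-r*dt) * [p*0.307099 + (1-p)*0.007561] = 0.150025
  V(2,1) = exp(-r*dt) * [p*0.007561 + (1-p)*0.000000] = 0.003596
  V(2,2) = exp(-r*dt) * [p*0.000000 + (1-p)*0.000000] = 0.000000
  V(1,0) = exp(-r*dt) * [p*0.150025 + (1-p)*0.003596] = 0.073239
  V(1,1) = exp(-r*dt) * [p*0.003596 + (1-p)*0.000000] = 0.001710
  V(0,0) = exp(-r*dt) * [p*0.073239 + (1-p)*0.001710] = 0.035730

Answer: Price = V(0,0) = 0.0357


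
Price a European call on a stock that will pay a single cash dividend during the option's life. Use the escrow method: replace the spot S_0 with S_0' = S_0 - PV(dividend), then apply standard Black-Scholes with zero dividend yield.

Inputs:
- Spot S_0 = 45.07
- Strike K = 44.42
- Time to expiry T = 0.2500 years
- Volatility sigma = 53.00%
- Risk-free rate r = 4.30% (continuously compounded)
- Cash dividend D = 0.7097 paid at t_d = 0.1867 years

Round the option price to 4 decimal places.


Answer: Price = 4.8679

Derivation:
PV(D) = D * exp(-r * t_d) = 0.7097 * 0.99200404 = 0.70402527
S_0' = S_0 - PV(D) = 45.0700 - 0.70402527 = 44.36597473
d1 = (ln(S_0'/K) + (r + sigma^2/2)*T) / (sigma*sqrt(T)) = 0.16847367
d2 = d1 - sigma*sqrt(T) = -0.09652633
exp(-rT) = 0.98930757
N(d1) = 0.56689467; N(d2) = 0.46155128
C = S_0' * N(d1) - K * exp(-rT) * N(d2) = 44.36597473 * 0.56689467 - 44.4200 * 0.98930757 * 0.46155128 = 4.8679


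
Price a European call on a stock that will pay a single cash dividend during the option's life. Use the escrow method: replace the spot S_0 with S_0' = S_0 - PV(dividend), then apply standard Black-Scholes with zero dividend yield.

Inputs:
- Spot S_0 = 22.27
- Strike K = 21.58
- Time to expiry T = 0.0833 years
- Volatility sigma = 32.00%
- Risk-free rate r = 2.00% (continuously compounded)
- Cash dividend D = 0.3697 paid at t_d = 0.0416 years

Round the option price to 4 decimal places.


Answer: Price = 0.9909

Derivation:
PV(D) = D * exp(-r * t_d) = 0.3697 * 0.99916835 = 0.36939254
S_0' = S_0 - PV(D) = 22.2700 - 0.36939254 = 21.90060746
d1 = (ln(S_0'/K) + (r + sigma^2/2)*T) / (sigma*sqrt(T)) = 0.22389476
d2 = d1 - sigma*sqrt(T) = 0.13153719
exp(-rT) = 0.99833539
N(d1) = 0.58858040; N(d2) = 0.55232482
C = S_0' * N(d1) - K * exp(-rT) * N(d2) = 21.90060746 * 0.58858040 - 21.5800 * 0.99833539 * 0.55232482 = 0.9909


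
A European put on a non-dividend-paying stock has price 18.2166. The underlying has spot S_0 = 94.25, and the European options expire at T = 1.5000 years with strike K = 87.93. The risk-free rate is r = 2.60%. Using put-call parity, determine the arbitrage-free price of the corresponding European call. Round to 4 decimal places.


Put-call parity: C - P = S_0 * exp(-qT) - K * exp(-rT).
S_0 * exp(-qT) = 94.2500 * 1.00000000 = 94.25000000
K * exp(-rT) = 87.9300 * 0.96175071 = 84.56673986
C = P + S*exp(-qT) - K*exp(-rT)
C = 18.2166 + 94.25000000 - 84.56673986 = 27.8999

Answer: Call price = 27.8999


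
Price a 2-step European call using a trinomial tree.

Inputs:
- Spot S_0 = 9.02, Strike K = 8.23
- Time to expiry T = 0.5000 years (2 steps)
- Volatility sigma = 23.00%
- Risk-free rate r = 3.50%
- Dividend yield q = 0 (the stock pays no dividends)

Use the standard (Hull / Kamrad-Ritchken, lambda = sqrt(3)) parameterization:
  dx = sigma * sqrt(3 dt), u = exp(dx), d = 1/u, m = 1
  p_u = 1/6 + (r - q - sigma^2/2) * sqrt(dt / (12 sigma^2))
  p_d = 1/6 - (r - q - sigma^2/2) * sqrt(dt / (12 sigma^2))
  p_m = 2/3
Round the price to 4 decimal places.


Answer: Price = V(0,0) = 1.1656

Derivation:
dt = T/N = 0.250000; dx = sigma*sqrt(3*dt) = 0.199186
u = exp(dx) = 1.220409; d = 1/u = 0.819398
p_u = 0.172032, p_m = 0.666667, p_d = 0.161301
Discount per step: exp(-r*dt) = 0.991288
Stock lattice S(k, j) with j the centered position index:
  k=0: S(0,+0) = 9.0200
  k=1: S(1,-1) = 7.3910; S(1,+0) = 9.0200; S(1,+1) = 11.0081
  k=2: S(2,-2) = 6.0561; S(2,-1) = 7.3910; S(2,+0) = 9.0200; S(2,+1) = 11.0081; S(2,+2) = 13.4344
Terminal payoffs V(N, j) = max(S_T - K, 0):
  V(2,-2) = 0.000000; V(2,-1) = 0.000000; V(2,+0) = 0.790000; V(2,+1) = 2.778087; V(2,+2) = 5.204366
Backward induction: V(k, j) = exp(-r*dt) * [p_u * V(k+1, j+1) + p_m * V(k+1, j) + p_d * V(k+1, j-1)]
  V(1,-1) = exp(-r*dt) * [p_u*0.790000 + p_m*0.000000 + p_d*0.000000] = 0.134721
  V(1,+0) = exp(-r*dt) * [p_u*2.778087 + p_m*0.790000 + p_d*0.000000] = 0.995835
  V(1,+1) = exp(-r*dt) * [p_u*5.204366 + p_m*2.778087 + p_d*0.790000] = 2.849760
  V(0,+0) = exp(-r*dt) * [p_u*2.849760 + p_m*0.995835 + p_d*0.134721] = 1.165628


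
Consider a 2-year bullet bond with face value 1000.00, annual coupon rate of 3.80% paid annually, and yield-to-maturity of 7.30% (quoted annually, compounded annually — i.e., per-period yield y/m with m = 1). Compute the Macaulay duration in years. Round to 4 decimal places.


Coupon per period c = face * coupon_rate / m = 38.000000
Periods per year m = 1; per-period yield y/m = 0.073000
Number of cashflows N = 2
Cashflows (t years, CF_t, discount factor 1/(1+y/m)^(m*t), PV):
  t = 1.0000: CF_t = 38.000000, DF = 0.931966, PV = 35.414725
  t = 2.0000: CF_t = 1038.000000, DF = 0.868561, PV = 901.566798
Price P = sum_t PV_t = 936.981523
Macaulay numerator sum_t t * PV_t:
  t * PV_t at t = 1.0000: 35.414725
  t * PV_t at t = 2.0000: 1803.133596
Macaulay duration D = (sum_t t * PV_t) / P = 1838.548321 / 936.981523 = 1.962203

Answer: Macaulay duration = 1.9622 years


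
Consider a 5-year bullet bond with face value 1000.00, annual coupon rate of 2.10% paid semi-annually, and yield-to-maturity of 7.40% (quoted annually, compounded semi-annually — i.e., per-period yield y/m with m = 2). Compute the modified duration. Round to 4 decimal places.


Answer: Modified duration = 4.5657

Derivation:
Coupon per period c = face * coupon_rate / m = 10.500000
Periods per year m = 2; per-period yield y/m = 0.037000
Number of cashflows N = 10
Cashflows (t years, CF_t, discount factor 1/(1+y/m)^(m*t), PV):
  t = 0.5000: CF_t = 10.500000, DF = 0.964320, PV = 10.125362
  t = 1.0000: CF_t = 10.500000, DF = 0.929913, PV = 9.764090
  t = 1.5000: CF_t = 10.500000, DF = 0.896734, PV = 9.415709
  t = 2.0000: CF_t = 10.500000, DF = 0.864739, PV = 9.079758
  t = 2.5000: CF_t = 10.500000, DF = 0.833885, PV = 8.755794
  t = 3.0000: CF_t = 10.500000, DF = 0.804132, PV = 8.443388
  t = 3.5000: CF_t = 10.500000, DF = 0.775441, PV = 8.142129
  t = 4.0000: CF_t = 10.500000, DF = 0.747773, PV = 7.851620
  t = 4.5000: CF_t = 10.500000, DF = 0.721093, PV = 7.571475
  t = 5.0000: CF_t = 1010.500000, DF = 0.695364, PV = 702.665699
Price P = sum_t PV_t = 781.815024
First compute Macaulay numerator sum_t t * PV_t:
  t * PV_t at t = 0.5000: 5.062681
  t * PV_t at t = 1.0000: 9.764090
  t * PV_t at t = 1.5000: 14.123564
  t * PV_t at t = 2.0000: 18.159516
  t * PV_t at t = 2.5000: 21.889484
  t * PV_t at t = 3.0000: 25.330165
  t * PV_t at t = 3.5000: 28.497453
  t * PV_t at t = 4.0000: 31.406478
  t * PV_t at t = 4.5000: 34.071637
  t * PV_t at t = 5.0000: 3513.328497
Macaulay duration D = 3701.633565 / 781.815024 = 4.734667
Modified duration = D / (1 + y/m) = 4.734667 / (1 + 0.037000) = 4.565735


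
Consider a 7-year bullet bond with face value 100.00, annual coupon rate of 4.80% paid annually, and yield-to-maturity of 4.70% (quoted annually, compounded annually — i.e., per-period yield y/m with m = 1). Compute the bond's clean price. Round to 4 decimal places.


Coupon per period c = face * coupon_rate / m = 4.800000
Periods per year m = 1; per-period yield y/m = 0.047000
Number of cashflows N = 7
Cashflows (t years, CF_t, discount factor 1/(1+y/m)^(m*t), PV):
  t = 1.0000: CF_t = 4.800000, DF = 0.955110, PV = 4.584527
  t = 2.0000: CF_t = 4.800000, DF = 0.912235, PV = 4.378727
  t = 3.0000: CF_t = 4.800000, DF = 0.871284, PV = 4.182165
  t = 4.0000: CF_t = 4.800000, DF = 0.832172, PV = 3.994427
  t = 5.0000: CF_t = 4.800000, DF = 0.794816, PV = 3.815117
  t = 6.0000: CF_t = 4.800000, DF = 0.759137, PV = 3.643856
  t = 7.0000: CF_t = 104.800000, DF = 0.725059, PV = 75.986162
Price P = sum_t PV_t = 100.584981

Answer: Price = 100.5850


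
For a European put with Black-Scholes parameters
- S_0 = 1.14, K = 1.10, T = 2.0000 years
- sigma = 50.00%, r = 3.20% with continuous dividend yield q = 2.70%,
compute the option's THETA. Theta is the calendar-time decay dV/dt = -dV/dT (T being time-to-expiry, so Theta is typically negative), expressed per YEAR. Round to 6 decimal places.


d1 = 0.4182085231; d2 = -0.2888982581
phi(d1) = 0.3655370205; exp(-qT) = 0.9474321065; exp(-rT) = 0.9380049995
Theta = -S*exp(-qT)*phi(d1)*sigma/(2*sqrt(T)) + r*K*exp(-rT)*N(-d2) - q*S*exp(-qT)*N(-d1)
N(-d1) = 0.3378973324; N(-d2) = 0.6136703816; sqrt(T) = 1.4142135624
Term 1 = -1.1400 * 0.9474321065 * 0.3655370205 * 0.5000 / (2 * 1.4142135624) = -0.0697925920
Term 2 = 0.0320 * 1.1000 * 0.9380049995 * 0.6136703816 = 0.0202620312
Term 3 = -0.0270 * 1.1400 * 0.9474321065 * 0.3378973324 = -0.0098537486
Theta = -0.0697925920 + (0.0202620312) + (-0.0098537486) = -0.059384

Answer: Theta = -0.059384
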